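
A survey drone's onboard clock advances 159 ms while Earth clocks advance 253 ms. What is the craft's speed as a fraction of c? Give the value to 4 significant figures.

β ≈ 0.7778

γ = Δt/τ₀ = 253/159 = 1.59119
β = √(1 − 1/γ²) = √(1 − 1/1.59119²) = 0.7778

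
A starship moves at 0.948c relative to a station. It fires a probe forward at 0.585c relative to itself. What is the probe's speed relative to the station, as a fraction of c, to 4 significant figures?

u ≈ 0.9861c

Relativistic velocity addition: u = (u' + v)/(1 + u'v/c²)
= (0.585 + 0.948)/(1 + 0.585×0.948) = 1.533/1.55458 = 0.9861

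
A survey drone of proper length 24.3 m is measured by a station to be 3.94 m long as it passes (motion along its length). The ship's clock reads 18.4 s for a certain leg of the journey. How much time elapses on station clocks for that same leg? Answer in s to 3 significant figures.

Length contraction ⇒ γ = L₀/L = 24.3/3.94 = 6.1675
Time dilation: Δt = γτ₀ = 6.1675 × 18.4 s = 113 s

Δt ≈ 113 s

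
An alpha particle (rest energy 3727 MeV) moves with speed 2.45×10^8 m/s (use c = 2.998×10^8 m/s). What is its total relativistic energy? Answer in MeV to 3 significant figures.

β = v/c = 2.45×10^8 / 2.998×10^8 = 0.81721
γ = 1/√(1 − 0.81721²) = 1.7351
E = γm₀c² = 1.7351 × 3727 MeV = 6470 MeV

E ≈ 6470 MeV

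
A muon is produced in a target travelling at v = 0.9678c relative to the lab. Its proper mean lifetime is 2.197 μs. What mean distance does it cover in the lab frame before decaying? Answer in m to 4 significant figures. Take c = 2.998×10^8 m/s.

γ = 1/√(1 − 0.9678²) = 3.97266
Dilated lifetime: Δt = γτ₀ = 3.97266 × 2.197 μs = 8.72794 μs
d = vΔt = 0.9678c × 8.72794 μs = 2.90146×10^8 m/s × 8.72794×10^-6 s = 2532 m

d ≈ 2532 m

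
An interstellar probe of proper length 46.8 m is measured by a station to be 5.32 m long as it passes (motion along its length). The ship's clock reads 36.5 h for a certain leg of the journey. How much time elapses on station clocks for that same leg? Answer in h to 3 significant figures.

Length contraction ⇒ γ = L₀/L = 46.8/5.32 = 8.7970
Time dilation: Δt = γτ₀ = 8.7970 × 36.5 h = 321 h

Δt ≈ 321 h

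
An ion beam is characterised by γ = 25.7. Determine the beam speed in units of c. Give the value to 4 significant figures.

β = √(1 − 1/γ²) = √(1 − 1/25.7²) = √(0.998486) = 0.9992

β ≈ 0.9992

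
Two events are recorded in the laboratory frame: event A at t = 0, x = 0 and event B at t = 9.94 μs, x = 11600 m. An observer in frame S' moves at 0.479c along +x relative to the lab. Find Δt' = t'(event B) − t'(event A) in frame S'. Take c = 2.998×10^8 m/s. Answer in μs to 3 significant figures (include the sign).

γ = 1/√(1 − 0.479²) = 1.1392
Δt' = γ(Δt − vΔx/c²) = 1.1392 × (9.94 μs − 0.479×11600 m / (2.998×10^8 m/s))
= 1.1392 × (-8.5937 μs) = -9.79 μs

Δt' ≈ -9.79 μs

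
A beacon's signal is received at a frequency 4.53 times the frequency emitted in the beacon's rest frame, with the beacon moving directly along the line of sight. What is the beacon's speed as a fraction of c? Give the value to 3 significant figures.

f_obs/f_src = √((1+β)/(1−β)) = 4.53  ⇒  (1+β)/(1−β) = 20.521
β = |1 − D²|/(1 + D²) = |1 − 20.521|/(1 + 20.521) = 0.907

β ≈ 0.907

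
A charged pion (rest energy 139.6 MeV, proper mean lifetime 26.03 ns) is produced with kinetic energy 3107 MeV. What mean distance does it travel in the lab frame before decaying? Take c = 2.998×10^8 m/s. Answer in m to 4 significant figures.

γ = 1 + K/(m₀c²) = 1 + 3107/139.6 = 23.2564
β = √(1 − 1/γ²) = 0.999075
Dilated lifetime: γτ₀ = 23.2564 × 26.03 ns = 605.365 ns
d = βc·γτ₀ = 0.999075 × (2.998×10^8 m/s) × 6.05365×10^-7 s = 181.3 m

d ≈ 181.3 m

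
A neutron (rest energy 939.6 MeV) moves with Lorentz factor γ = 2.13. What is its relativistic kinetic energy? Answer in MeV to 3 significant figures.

K ≈ 1060 MeV

γ = 2.13 (given)
K = (γ − 1)m₀c² = (2.13 − 1) × 939.6 MeV = 1.1300 × 939.6 MeV = 1060 MeV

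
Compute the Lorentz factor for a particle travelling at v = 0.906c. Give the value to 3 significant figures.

γ = 1/√(1 − β²) = 1/√(1 − 0.906²) = 1/√(0.17916) = 2.36

γ ≈ 2.36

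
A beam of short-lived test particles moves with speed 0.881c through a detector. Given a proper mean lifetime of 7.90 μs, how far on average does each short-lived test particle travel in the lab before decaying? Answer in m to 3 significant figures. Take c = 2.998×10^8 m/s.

d ≈ 4410 m

γ = 1/√(1 − 0.881²) = 2.1136
Dilated lifetime: Δt = γτ₀ = 2.1136 × 7.90 μs = 16.698 μs
d = vΔt = 0.881c × 16.698 μs = 2.6412×10^8 m/s × 1.6698×10^-5 s = 4410 m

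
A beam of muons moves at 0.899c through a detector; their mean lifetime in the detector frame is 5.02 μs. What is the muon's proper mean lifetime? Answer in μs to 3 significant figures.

τ₀ ≈ 2.20 μs

γ = 1/√(1 − 0.899²) = 2.2834
Proper time: τ₀ = Δt/γ = 5.02/2.2834 = 2.20 μs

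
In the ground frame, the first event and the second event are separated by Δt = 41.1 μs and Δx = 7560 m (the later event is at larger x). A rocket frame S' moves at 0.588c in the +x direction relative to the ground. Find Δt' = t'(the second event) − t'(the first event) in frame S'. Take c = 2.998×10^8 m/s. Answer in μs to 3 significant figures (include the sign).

γ = 1/√(1 − 0.588²) = 1.2363
Δt' = γ(Δt − vΔx/c²) = 1.2363 × (41.1 μs − 0.588×7560 m / (2.998×10^8 m/s))
= 1.2363 × (26.273 μs) = 32.5 μs

Δt' ≈ 32.5 μs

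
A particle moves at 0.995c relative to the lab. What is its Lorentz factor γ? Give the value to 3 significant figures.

γ = 1/√(1 − β²) = 1/√(1 − 0.995²) = 1/√(0.0099750) = 10.0

γ ≈ 10.0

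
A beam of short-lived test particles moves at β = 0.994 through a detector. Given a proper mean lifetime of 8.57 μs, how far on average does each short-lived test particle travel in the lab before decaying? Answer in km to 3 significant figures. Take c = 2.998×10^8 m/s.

d ≈ 23.3 km

γ = 1/√(1 − 0.994²) = 9.1424
Dilated lifetime: Δt = γτ₀ = 9.1424 × 8.57 μs = 78.351 μs
d = vΔt = 0.994c × 78.351 μs = 2.9800×10^8 m/s × 7.8351×10^-5 s = 23.3 km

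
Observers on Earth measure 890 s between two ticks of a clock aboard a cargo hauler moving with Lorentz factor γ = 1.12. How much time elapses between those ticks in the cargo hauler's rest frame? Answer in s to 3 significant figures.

τ₀ ≈ 795 s

γ = 1.12 (given)
Proper time: τ₀ = Δt/γ = 890/1.12 = 795 s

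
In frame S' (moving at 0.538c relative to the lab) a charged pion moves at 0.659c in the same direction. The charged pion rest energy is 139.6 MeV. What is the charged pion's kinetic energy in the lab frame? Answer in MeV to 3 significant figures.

K ≈ 159 MeV

u_lab = (0.659 + 0.538)/(1 + 0.659×0.538) = 0.883694
γ = 1/√(1 − 0.883694²) = 2.1365
K = (γ − 1)m₀c² = (2.1365 − 1) × 139.6 = 1.1365 × 139.6 = 159 MeV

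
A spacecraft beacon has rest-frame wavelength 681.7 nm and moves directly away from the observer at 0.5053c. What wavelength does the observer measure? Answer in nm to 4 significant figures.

λ_obs ≈ 1189 nm

Relativistic Doppler: λ_obs = λ_src √((1+β)/(1−β))
= 681.7 × √(1.50530/0.494700) = 681.7 × 1.74438 = 1189 nm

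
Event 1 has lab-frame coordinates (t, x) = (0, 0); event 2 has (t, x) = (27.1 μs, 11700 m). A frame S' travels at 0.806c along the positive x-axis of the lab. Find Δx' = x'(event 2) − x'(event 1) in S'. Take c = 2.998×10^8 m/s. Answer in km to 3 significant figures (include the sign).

γ = 1/√(1 − 0.806²) = 1.6894
Δx' = γ(Δx − vΔt) = 1.6894 × (11700 m − 0.806×(2.998×10^8 m/s)×27.1×10^-6 s)
= 1.6894 × (5151.6 m) = 8.70 km

Δx' ≈ 8.70 km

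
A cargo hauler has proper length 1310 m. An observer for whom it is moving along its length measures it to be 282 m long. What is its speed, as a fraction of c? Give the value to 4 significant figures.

β ≈ 0.9766

γ = L₀/L = 1310/282 = 4.64539
β = √(1 − 1/γ²) = 0.9766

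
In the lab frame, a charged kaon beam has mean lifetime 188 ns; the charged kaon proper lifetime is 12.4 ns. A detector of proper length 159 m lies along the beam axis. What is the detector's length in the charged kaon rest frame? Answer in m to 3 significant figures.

Time dilation ⇒ γ = Δt/τ₀ = 188/12.4 = 15.161
Length contraction: L = L₀/γ = 159/15.161 = 10.5 m

L ≈ 10.5 m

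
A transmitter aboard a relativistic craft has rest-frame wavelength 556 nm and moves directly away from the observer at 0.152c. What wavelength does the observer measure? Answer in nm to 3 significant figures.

λ_obs ≈ 648 nm

Relativistic Doppler: λ_obs = λ_src √((1+β)/(1−β))
= 556 × √(1.1520/0.84800) = 556 × 1.1655 = 648 nm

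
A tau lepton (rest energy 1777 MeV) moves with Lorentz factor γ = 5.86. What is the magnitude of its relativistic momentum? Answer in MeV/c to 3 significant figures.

p ≈ 10300 MeV/c

β = √(1 − 1/γ²) = √(1 − 1/5.86²) = 0.98533
p = γβm₀c = 5.86 × 0.98533 × 1777 MeV/c = 10300 MeV/c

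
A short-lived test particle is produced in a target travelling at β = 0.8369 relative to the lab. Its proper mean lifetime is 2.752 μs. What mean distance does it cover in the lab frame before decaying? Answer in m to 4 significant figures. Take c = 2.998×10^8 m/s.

d ≈ 1261 m

γ = 1/√(1 − 0.8369²) = 1.82697
Dilated lifetime: Δt = γτ₀ = 1.82697 × 2.752 μs = 5.02781 μs
d = vΔt = 0.8369c × 5.02781 μs = 2.50903×10^8 m/s × 5.02781×10^-6 s = 1261 m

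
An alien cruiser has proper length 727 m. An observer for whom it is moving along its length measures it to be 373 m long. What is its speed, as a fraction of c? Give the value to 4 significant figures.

γ = L₀/L = 727/373 = 1.94906
β = √(1 − 1/γ²) = 0.8583

β ≈ 0.8583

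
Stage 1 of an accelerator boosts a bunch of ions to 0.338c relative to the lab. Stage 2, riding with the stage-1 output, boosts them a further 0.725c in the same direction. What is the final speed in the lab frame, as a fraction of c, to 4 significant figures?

u ≈ 0.8538c

Compose boost 2: (0.725 + 0.338)/(1 + 0.725×0.338) = 1.063/1.24505 = 0.8538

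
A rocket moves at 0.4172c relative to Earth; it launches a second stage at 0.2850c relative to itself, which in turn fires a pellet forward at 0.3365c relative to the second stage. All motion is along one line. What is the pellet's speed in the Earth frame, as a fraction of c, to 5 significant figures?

Compose boost 2: (0.2850 + 0.4172)/(1 + 0.2850×0.4172) = 0.70220/1.118902 = 0.6275795
Compose boost 3: (0.3365 + 0.6275795)/(1 + 0.3365×0.6275795) = 0.9640795/1.211181 = 0.79598

u ≈ 0.79598c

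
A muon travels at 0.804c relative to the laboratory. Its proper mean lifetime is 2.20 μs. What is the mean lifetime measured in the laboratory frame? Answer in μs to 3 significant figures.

Δt ≈ 3.70 μs

γ = 1/√(1 − 0.804²) = 1.6817
Time dilation: Δt = γτ₀ = 1.6817 × 2.20 μs = 3.70 μs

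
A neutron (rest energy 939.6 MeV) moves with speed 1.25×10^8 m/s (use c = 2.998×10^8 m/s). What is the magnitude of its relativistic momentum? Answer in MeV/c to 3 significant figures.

β = v/c = 1.25×10^8 / 2.998×10^8 = 0.41694
γ = 1/√(1 − 0.41694²) = 1.1002
p = γβm₀c = 1.1002 × 0.41694 × 939.6 MeV/c = 431 MeV/c

p ≈ 431 MeV/c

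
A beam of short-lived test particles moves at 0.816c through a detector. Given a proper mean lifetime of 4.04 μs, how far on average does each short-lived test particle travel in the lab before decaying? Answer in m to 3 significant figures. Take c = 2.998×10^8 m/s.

γ = 1/√(1 − 0.816²) = 1.7299
Dilated lifetime: Δt = γτ₀ = 1.7299 × 4.04 μs = 6.9890 μs
d = vΔt = 0.816c × 6.9890 μs = 2.4464×10^8 m/s × 6.9890×10^-6 s = 1710 m

d ≈ 1710 m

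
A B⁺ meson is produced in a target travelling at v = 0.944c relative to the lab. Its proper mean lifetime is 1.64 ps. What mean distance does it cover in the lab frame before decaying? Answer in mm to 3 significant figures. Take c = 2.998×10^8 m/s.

d ≈ 1.41 mm

γ = 1/√(1 − 0.944²) = 3.0308
Dilated lifetime: Δt = γτ₀ = 3.0308 × 1.64 ps = 4.9705 ps
d = vΔt = 0.944c × 4.9705 ps = 2.8301×10^8 m/s × 4.9705×10^-12 s = 1.41 mm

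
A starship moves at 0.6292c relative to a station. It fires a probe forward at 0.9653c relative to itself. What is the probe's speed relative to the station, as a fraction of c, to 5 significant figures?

u ≈ 0.99200c

Relativistic velocity addition: u = (u' + v)/(1 + u'v/c²)
= (0.9653 + 0.6292)/(1 + 0.9653×0.6292) = 1.5945/1.607367 = 0.99200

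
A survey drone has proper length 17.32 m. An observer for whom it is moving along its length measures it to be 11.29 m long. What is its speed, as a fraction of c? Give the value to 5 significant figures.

γ = L₀/L = 17.32/11.29 = 1.534101
β = √(1 − 1/γ²) = 0.75835

β ≈ 0.75835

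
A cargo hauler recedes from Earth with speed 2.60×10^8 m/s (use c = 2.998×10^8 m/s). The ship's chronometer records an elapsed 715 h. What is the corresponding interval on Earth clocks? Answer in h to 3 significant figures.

β = v/c = 2.60×10^8 / 2.998×10^8 = 0.86724
γ = 1/√(1 − 0.86724²) = 2.0085
Time dilation: Δt = γτ₀ = 2.0085 × 715 h = 1440 h

Δt ≈ 1440 h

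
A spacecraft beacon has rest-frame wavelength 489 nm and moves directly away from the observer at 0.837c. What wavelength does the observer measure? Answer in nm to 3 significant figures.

Relativistic Doppler: λ_obs = λ_src √((1+β)/(1−β))
= 489 × √(1.8370/0.16300) = 489 × 3.3571 = 1640 nm

λ_obs ≈ 1640 nm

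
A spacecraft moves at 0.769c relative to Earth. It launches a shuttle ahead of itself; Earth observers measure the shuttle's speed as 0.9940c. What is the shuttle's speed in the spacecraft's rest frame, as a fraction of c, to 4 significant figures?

Inverse velocity addition: u' = (u − v)/(1 − uv/c²)
= (0.9940 − 0.769)/(1 − 0.9940×0.769) = 0.2250/0.235614 = 0.9550

u' ≈ 0.9550c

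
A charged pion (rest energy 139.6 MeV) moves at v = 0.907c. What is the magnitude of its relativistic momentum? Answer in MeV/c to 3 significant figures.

γ = 1/√(1 − 0.907²) = 2.3746
p = γβm₀c = 2.3746 × 0.907 × 139.6 MeV/c = 301 MeV/c

p ≈ 301 MeV/c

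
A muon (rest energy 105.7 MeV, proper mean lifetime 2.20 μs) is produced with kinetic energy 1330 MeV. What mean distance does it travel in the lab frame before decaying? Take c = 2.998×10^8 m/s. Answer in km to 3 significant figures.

d ≈ 8.93 km

γ = 1 + K/(m₀c²) = 1 + 1330/105.7 = 13.583
β = √(1 − 1/γ²) = 0.99729
Dilated lifetime: γτ₀ = 13.583 × 2.20 μs = 29.882 μs
d = βc·γτ₀ = 0.99729 × (2.998×10^8 m/s) × 2.9882×10^-5 s = 8.93 km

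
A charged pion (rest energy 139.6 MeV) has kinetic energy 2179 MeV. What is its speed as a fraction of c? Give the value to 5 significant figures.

γ = 1 + K/(m₀c²) = 1 + 2179/139.6 = 16.60888
β = √(1 − 1/γ²) = 0.99819

β ≈ 0.99819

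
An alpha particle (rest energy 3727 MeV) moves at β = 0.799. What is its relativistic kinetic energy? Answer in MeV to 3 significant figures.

K ≈ 2470 MeV

γ = 1/√(1 − 0.799²) = 1.6630
K = (γ − 1)m₀c² = (1.6630 − 1) × 3727 MeV = 0.66298 × 3727 MeV = 2470 MeV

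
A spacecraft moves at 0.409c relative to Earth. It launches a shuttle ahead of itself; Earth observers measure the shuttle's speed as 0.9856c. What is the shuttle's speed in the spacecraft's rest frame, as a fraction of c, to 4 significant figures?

u' ≈ 0.9660c

Inverse velocity addition: u' = (u − v)/(1 − uv/c²)
= (0.9856 − 0.409)/(1 − 0.9856×0.409) = 0.5766/0.596890 = 0.9660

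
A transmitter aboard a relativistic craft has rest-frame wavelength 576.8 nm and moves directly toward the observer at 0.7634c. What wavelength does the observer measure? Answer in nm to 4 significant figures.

λ_obs ≈ 211.3 nm

Relativistic Doppler: λ_obs = λ_src √((1−β)/(1+β))
= 576.8 × √(0.236600/1.76340) = 576.8 × 0.366296 = 211.3 nm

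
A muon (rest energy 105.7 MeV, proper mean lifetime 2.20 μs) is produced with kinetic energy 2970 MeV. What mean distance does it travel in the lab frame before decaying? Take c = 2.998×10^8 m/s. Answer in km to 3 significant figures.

d ≈ 19.2 km

γ = 1 + K/(m₀c²) = 1 + 2970/105.7 = 29.098
β = √(1 − 1/γ²) = 0.99941
Dilated lifetime: γτ₀ = 29.098 × 2.20 μs = 64.016 μs
d = βc·γτ₀ = 0.99941 × (2.998×10^8 m/s) × 6.4016×10^-5 s = 19.2 km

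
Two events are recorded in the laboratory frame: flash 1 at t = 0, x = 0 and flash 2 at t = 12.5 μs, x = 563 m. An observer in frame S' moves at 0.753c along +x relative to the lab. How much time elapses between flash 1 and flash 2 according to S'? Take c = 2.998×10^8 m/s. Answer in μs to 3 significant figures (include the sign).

Δt' ≈ 16.8 μs

γ = 1/√(1 − 0.753²) = 1.5197
Δt' = γ(Δt − vΔx/c²) = 1.5197 × (12.5 μs − 0.753×563 m / (2.998×10^8 m/s))
= 1.5197 × (11.086 μs) = 16.8 μs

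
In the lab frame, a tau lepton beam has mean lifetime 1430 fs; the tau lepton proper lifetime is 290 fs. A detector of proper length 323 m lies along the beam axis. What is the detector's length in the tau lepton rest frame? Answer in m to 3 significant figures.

Time dilation ⇒ γ = Δt/τ₀ = 1430/290 = 4.9310
Length contraction: L = L₀/γ = 323/4.9310 = 65.5 m

L ≈ 65.5 m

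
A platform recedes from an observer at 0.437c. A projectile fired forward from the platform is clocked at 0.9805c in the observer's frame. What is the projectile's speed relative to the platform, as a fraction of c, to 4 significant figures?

u' ≈ 0.9510c

Inverse velocity addition: u' = (u − v)/(1 − uv/c²)
= (0.9805 − 0.437)/(1 − 0.9805×0.437) = 0.5435/0.571522 = 0.9510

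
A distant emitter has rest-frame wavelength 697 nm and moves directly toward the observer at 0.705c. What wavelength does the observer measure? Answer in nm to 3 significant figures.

λ_obs ≈ 290 nm

Relativistic Doppler: λ_obs = λ_src √((1−β)/(1+β))
= 697 × √(0.29500/1.7050) = 697 × 0.41596 = 290 nm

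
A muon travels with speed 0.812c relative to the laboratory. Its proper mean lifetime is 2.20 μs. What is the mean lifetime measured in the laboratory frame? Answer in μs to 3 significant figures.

Δt ≈ 3.77 μs

γ = 1/√(1 − 0.812²) = 1.7133
Time dilation: Δt = γτ₀ = 1.7133 × 2.20 μs = 3.77 μs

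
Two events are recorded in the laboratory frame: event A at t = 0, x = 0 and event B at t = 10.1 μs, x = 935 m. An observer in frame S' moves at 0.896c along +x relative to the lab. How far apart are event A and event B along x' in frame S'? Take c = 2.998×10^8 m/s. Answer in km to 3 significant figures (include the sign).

Δx' ≈ -4.00 km

γ = 1/√(1 − 0.896²) = 2.2520
Δx' = γ(Δx − vΔt) = 2.2520 × (935 m − 0.896×(2.998×10^8 m/s)×10.1×10^-6 s)
= 2.2520 × (-1778.1 m) = -4.00 km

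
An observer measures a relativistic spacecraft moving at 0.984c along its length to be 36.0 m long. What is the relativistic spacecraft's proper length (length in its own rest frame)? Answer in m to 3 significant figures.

γ = 1/√(1 − 0.984²) = 5.6127
L₀ = γL = 5.6127 × 36.0 = 202 m

L₀ ≈ 202 m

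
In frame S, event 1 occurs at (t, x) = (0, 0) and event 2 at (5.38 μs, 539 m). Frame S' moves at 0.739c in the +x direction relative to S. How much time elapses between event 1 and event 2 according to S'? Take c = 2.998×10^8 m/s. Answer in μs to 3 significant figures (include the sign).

Δt' ≈ 6.01 μs

γ = 1/√(1 − 0.739²) = 1.4843
Δt' = γ(Δt − vΔx/c²) = 1.4843 × (5.38 μs − 0.739×539 m / (2.998×10^8 m/s))
= 1.4843 × (4.0514 μs) = 6.01 μs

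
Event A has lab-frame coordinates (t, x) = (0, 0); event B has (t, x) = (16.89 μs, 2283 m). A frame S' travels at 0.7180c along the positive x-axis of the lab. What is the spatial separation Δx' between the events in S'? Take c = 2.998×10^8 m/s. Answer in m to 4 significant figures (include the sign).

Δx' ≈ -1943 m

γ = 1/√(1 − 0.7180²) = 1.43669
Δx' = γ(Δx − vΔt) = 1.43669 × (2283 m − 0.7180×(2.998×10^8 m/s)×16.89×10^-6 s)
= 1.43669 × (-1352.68 m) = -1943 m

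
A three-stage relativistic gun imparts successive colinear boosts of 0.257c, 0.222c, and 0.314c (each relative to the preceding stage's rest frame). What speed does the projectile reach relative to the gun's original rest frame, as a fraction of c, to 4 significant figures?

u ≈ 0.6716c

Compose boost 2: (0.222 + 0.257)/(1 + 0.222×0.257) = 0.4790/1.05705 = 0.453146
Compose boost 3: (0.314 + 0.453146)/(1 + 0.314×0.453146) = 0.767146/1.14229 = 0.6716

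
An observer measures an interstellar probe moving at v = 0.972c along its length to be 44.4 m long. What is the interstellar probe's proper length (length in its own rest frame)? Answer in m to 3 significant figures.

γ = 1/√(1 − 0.972²) = 4.2557
L₀ = γL = 4.2557 × 44.4 = 189 m

L₀ ≈ 189 m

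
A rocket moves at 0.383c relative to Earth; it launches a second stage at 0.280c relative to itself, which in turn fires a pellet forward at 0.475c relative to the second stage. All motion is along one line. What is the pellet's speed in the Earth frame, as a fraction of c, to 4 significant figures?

Compose boost 2: (0.280 + 0.383)/(1 + 0.280×0.383) = 0.6630/1.10724 = 0.598786
Compose boost 3: (0.475 + 0.598786)/(1 + 0.475×0.598786) = 1.07379/1.28442 = 0.8360

u ≈ 0.8360c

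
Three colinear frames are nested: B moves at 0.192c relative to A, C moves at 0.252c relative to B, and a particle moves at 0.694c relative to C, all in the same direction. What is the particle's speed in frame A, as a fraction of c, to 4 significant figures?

u ≈ 0.8637c

Compose boost 2: (0.252 + 0.192)/(1 + 0.252×0.192) = 0.4440/1.04838 = 0.423509
Compose boost 3: (0.694 + 0.423509)/(1 + 0.694×0.423509) = 1.11751/1.29392 = 0.8637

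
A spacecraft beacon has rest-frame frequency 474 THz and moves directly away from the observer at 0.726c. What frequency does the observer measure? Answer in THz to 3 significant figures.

Relativistic Doppler: f_obs = f_src √((1−β)/(1+β))
= 474 × √(0.27400/1.7260) = 474 × 0.39843 = 189 THz

f_obs ≈ 189 THz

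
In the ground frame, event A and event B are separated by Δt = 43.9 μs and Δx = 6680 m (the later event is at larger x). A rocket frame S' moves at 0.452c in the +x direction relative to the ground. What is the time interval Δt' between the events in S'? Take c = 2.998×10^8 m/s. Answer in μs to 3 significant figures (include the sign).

Δt' ≈ 37.9 μs

γ = 1/√(1 − 0.452²) = 1.1211
Δt' = γ(Δt − vΔx/c²) = 1.1211 × (43.9 μs − 0.452×6680 m / (2.998×10^8 m/s))
= 1.1211 × (33.829 μs) = 37.9 μs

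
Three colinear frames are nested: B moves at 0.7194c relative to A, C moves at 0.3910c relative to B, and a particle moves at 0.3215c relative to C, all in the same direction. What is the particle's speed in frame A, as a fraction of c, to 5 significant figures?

Compose boost 2: (0.3910 + 0.7194)/(1 + 0.3910×0.7194) = 1.1104/1.281285 = 0.8666297
Compose boost 3: (0.3215 + 0.8666297)/(1 + 0.3215×0.8666297) = 1.188130/1.278621 = 0.92923

u ≈ 0.92923c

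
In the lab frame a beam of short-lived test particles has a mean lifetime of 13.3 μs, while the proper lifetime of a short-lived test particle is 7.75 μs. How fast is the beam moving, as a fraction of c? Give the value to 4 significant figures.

γ = Δt/τ₀ = 13.3/7.75 = 1.71613
β = √(1 − 1/γ²) = √(1 − 1/1.71613²) = 0.8127

β ≈ 0.8127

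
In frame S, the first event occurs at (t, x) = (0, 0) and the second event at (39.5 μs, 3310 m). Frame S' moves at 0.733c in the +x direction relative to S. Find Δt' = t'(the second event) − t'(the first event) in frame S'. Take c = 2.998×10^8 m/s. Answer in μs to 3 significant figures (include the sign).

γ = 1/√(1 − 0.733²) = 1.4701
Δt' = γ(Δt − vΔx/c²) = 1.4701 × (39.5 μs − 0.733×3310 m / (2.998×10^8 m/s))
= 1.4701 × (31.407 μs) = 46.2 μs

Δt' ≈ 46.2 μs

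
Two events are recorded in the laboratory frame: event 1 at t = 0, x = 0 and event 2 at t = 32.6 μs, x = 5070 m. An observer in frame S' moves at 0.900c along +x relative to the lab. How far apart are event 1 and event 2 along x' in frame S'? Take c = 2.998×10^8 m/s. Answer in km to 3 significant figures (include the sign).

γ = 1/√(1 − 0.900²) = 2.2942
Δx' = γ(Δx − vΔt) = 2.2942 × (5070 m − 0.900×(2.998×10^8 m/s)×32.6×10^-6 s)
= 2.2942 × (-3726.1 m) = -8.55 km

Δx' ≈ -8.55 km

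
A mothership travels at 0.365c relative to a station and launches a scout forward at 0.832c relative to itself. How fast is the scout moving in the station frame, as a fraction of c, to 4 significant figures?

Compose boost 2: (0.832 + 0.365)/(1 + 0.832×0.365) = 1.197/1.30368 = 0.9182

u ≈ 0.9182c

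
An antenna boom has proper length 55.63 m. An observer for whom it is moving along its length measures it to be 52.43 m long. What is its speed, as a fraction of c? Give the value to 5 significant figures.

γ = L₀/L = 55.63/52.43 = 1.061034
β = √(1 − 1/γ²) = 0.33427

β ≈ 0.33427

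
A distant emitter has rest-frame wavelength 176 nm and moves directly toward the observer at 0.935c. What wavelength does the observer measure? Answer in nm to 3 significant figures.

λ_obs ≈ 32.3 nm

Relativistic Doppler: λ_obs = λ_src √((1−β)/(1+β))
= 176 × √(0.065000/1.9350) = 176 × 0.18328 = 32.3 nm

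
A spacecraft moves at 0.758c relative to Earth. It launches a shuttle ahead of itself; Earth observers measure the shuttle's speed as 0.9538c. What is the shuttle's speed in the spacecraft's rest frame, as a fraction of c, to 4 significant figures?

Inverse velocity addition: u' = (u − v)/(1 − uv/c²)
= (0.9538 − 0.758)/(1 − 0.9538×0.758) = 0.1958/0.277020 = 0.7068

u' ≈ 0.7068c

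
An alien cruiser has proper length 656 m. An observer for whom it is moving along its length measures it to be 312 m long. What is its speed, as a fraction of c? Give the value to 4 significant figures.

γ = L₀/L = 656/312 = 2.10256
β = √(1 − 1/γ²) = 0.8797

β ≈ 0.8797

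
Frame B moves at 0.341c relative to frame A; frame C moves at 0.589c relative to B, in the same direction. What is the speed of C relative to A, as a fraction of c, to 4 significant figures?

Compose boost 2: (0.589 + 0.341)/(1 + 0.589×0.341) = 0.9300/1.20085 = 0.7745

u ≈ 0.7745c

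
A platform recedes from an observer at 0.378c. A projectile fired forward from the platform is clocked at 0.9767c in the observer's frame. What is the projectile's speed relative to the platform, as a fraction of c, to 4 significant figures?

Inverse velocity addition: u' = (u − v)/(1 − uv/c²)
= (0.9767 − 0.378)/(1 − 0.9767×0.378) = 0.5987/0.630807 = 0.9491

u' ≈ 0.9491c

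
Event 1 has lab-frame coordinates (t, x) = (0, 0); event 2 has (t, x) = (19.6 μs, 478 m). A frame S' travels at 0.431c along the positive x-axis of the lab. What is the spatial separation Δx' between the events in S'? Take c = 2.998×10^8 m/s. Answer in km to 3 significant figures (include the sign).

Δx' ≈ -2.28 km

γ = 1/√(1 − 0.431²) = 1.1082
Δx' = γ(Δx − vΔt) = 1.1082 × (478 m − 0.431×(2.998×10^8 m/s)×19.6×10^-6 s)
= 1.1082 × (-2054.6 m) = -2.28 km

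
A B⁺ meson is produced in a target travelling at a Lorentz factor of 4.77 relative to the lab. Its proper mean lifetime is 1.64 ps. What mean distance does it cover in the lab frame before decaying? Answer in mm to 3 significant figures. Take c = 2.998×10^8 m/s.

d ≈ 2.29 mm

β = √(1 − 1/γ²) = √(1 − 1/4.77²) = 0.97778
Dilated lifetime: Δt = γτ₀ = 4.77 × 1.64 ps = 7.8228 ps
d = vΔt = 0.97778c × 7.8228 ps = 2.9314×10^8 m/s × 7.8228×10^-12 s = 2.29 mm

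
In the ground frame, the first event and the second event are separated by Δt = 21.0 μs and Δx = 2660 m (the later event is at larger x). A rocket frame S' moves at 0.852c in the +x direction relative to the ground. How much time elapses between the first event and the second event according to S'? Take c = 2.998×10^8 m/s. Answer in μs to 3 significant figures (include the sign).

Δt' ≈ 25.7 μs

γ = 1/√(1 − 0.852²) = 1.9101
Δt' = γ(Δt − vΔx/c²) = 1.9101 × (21.0 μs − 0.852×2660 m / (2.998×10^8 m/s))
= 1.9101 × (13.441 μs) = 25.7 μs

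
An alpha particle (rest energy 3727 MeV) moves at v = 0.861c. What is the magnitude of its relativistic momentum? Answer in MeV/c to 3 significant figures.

p ≈ 6310 MeV/c

γ = 1/√(1 − 0.861²) = 1.9662
p = γβm₀c = 1.9662 × 0.861 × 3727 MeV/c = 6310 MeV/c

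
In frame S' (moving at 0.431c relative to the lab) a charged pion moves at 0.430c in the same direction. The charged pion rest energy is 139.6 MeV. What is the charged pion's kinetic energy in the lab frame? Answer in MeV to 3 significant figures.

u_lab = (0.430 + 0.431)/(1 + 0.430×0.431) = 0.726380
γ = 1/√(1 − 0.726380²) = 1.4550
K = (γ − 1)m₀c² = (1.4550 − 1) × 139.6 = 0.45498 × 139.6 = 63.5 MeV

K ≈ 63.5 MeV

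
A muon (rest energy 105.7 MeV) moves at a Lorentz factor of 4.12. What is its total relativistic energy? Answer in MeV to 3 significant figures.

E ≈ 435 MeV

γ = 4.12 (given)
E = γm₀c² = 4.12 × 105.7 MeV = 435 MeV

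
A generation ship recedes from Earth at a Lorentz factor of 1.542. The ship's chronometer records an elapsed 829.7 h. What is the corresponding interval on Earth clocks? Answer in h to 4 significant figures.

Δt ≈ 1279 h

γ = 1.542 (given)
Time dilation: Δt = γτ₀ = 1.542 × 829.7 h = 1279 h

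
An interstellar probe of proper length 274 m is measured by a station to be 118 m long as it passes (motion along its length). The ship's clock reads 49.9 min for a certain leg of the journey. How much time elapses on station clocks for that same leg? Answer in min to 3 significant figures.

Length contraction ⇒ γ = L₀/L = 274/118 = 2.3220
Time dilation: Δt = γτ₀ = 2.3220 × 49.9 min = 116 min

Δt ≈ 116 min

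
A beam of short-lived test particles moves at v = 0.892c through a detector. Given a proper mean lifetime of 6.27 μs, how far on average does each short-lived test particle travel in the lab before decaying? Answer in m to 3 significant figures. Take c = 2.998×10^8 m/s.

γ = 1/√(1 − 0.892²) = 2.2122
Dilated lifetime: Δt = γτ₀ = 2.2122 × 6.27 μs = 13.871 μs
d = vΔt = 0.892c × 13.871 μs = 2.6742×10^8 m/s × 1.3871×10^-5 s = 3710 m

d ≈ 3710 m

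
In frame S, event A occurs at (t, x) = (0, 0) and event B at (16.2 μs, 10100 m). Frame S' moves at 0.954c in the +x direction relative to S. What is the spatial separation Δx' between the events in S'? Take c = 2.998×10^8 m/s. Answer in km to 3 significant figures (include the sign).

γ = 1/√(1 − 0.954²) = 3.3355
Δx' = γ(Δx − vΔt) = 3.3355 × (10100 m − 0.954×(2.998×10^8 m/s)×16.2×10^-6 s)
= 3.3355 × (5466.7 m) = 18.2 km

Δx' ≈ 18.2 km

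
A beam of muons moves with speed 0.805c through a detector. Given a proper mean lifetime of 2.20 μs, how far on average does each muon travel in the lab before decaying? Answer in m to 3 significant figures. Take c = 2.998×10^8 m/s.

γ = 1/√(1 − 0.805²) = 1.6856
Dilated lifetime: Δt = γτ₀ = 1.6856 × 2.20 μs = 3.7082 μs
d = vΔt = 0.805c × 3.7082 μs = 2.4134×10^8 m/s × 3.7082×10^-6 s = 895 m

d ≈ 895 m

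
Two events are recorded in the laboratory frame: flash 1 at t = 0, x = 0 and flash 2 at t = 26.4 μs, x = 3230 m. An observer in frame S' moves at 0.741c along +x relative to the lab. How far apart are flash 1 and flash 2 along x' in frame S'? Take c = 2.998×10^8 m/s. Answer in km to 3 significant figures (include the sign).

γ = 1/√(1 − 0.741²) = 1.4892
Δx' = γ(Δx − vΔt) = 1.4892 × (3230 m − 0.741×(2.998×10^8 m/s)×26.4×10^-6 s)
= 1.4892 × (-2634.8 m) = -3.92 km

Δx' ≈ -3.92 km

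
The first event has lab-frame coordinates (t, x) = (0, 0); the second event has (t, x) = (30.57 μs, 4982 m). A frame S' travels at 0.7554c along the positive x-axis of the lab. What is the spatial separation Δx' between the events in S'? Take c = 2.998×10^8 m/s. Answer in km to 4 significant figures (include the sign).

γ = 1/√(1 − 0.7554²) = 1.52610
Δx' = γ(Δx − vΔt) = 1.52610 × (4982 m − 0.7554×(2.998×10^8 m/s)×30.57×10^-6 s)
= 1.52610 × (-1941.15 m) = -2.962 km

Δx' ≈ -2.962 km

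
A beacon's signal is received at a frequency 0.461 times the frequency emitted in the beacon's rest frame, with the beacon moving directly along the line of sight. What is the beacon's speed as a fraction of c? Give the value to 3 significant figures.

f_obs/f_src = √((1−β)/(1+β)) = 0.461  ⇒  (1−β)/(1+β) = 0.21252
β = |1 − D²|/(1 + D²) = |1 − 0.21252|/(1 + 0.21252) = 0.649

β ≈ 0.649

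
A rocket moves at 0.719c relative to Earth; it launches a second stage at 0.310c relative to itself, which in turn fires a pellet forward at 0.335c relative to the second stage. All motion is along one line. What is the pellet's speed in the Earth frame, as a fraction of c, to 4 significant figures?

u ≈ 0.9177c

Compose boost 2: (0.310 + 0.719)/(1 + 0.310×0.719) = 1.029/1.22289 = 0.841449
Compose boost 3: (0.335 + 0.841449)/(1 + 0.335×0.841449) = 1.17645/1.28189 = 0.9177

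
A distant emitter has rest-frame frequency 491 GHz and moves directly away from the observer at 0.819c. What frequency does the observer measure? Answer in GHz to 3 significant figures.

Relativistic Doppler: f_obs = f_src √((1−β)/(1+β))
= 491 × √(0.18100/1.8190) = 491 × 0.31544 = 155 GHz

f_obs ≈ 155 GHz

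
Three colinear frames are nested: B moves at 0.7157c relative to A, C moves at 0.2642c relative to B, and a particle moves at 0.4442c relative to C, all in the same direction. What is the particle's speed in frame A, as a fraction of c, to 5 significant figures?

u ≈ 0.92842c

Compose boost 2: (0.2642 + 0.7157)/(1 + 0.2642×0.7157) = 0.97990/1.189088 = 0.8240770
Compose boost 3: (0.4442 + 0.8240770)/(1 + 0.4442×0.8240770) = 1.268277/1.366055 = 0.92842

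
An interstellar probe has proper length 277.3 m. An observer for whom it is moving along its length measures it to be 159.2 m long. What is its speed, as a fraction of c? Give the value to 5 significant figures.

γ = L₀/L = 277.3/159.2 = 1.741834
β = √(1 − 1/γ²) = 0.81878

β ≈ 0.81878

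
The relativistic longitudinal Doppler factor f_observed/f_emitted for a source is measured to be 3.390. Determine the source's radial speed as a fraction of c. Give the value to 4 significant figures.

f_obs/f_src = √((1+β)/(1−β)) = 3.390  ⇒  (1+β)/(1−β) = 11.4921
β = |1 − D²|/(1 + D²) = |1 − 11.4921|/(1 + 11.4921) = 0.8399

β ≈ 0.8399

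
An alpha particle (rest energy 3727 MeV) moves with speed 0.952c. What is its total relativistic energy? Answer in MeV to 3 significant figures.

E ≈ 12200 MeV

γ = 1/√(1 − 0.952²) = 3.2669
E = γm₀c² = 3.2669 × 3727 MeV = 12200 MeV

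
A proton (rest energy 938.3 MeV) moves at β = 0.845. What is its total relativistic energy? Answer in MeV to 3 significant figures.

γ = 1/√(1 − 0.845²) = 1.8700
E = γm₀c² = 1.8700 × 938.3 MeV = 1750 MeV

E ≈ 1750 MeV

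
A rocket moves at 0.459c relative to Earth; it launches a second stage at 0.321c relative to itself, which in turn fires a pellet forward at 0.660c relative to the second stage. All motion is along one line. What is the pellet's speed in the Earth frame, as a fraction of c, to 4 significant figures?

Compose boost 2: (0.321 + 0.459)/(1 + 0.321×0.459) = 0.7800/1.14734 = 0.679834
Compose boost 3: (0.660 + 0.679834)/(1 + 0.660×0.679834) = 1.33983/1.44869 = 0.9249

u ≈ 0.9249c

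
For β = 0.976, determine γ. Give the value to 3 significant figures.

γ = 1/√(1 − β²) = 1/√(1 − 0.976²) = 1/√(0.047424) = 4.59

γ ≈ 4.59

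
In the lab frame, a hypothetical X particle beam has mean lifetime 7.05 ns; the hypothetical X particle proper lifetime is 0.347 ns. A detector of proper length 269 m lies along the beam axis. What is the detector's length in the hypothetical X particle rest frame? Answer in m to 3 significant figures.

Time dilation ⇒ γ = Δt/τ₀ = 7.05/0.347 = 20.317
Length contraction: L = L₀/γ = 269/20.317 = 13.2 m

L ≈ 13.2 m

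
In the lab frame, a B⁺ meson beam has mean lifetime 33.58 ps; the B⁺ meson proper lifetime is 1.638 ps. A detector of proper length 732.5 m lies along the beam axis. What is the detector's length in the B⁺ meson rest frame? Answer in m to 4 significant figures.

L ≈ 35.73 m

Time dilation ⇒ γ = Δt/τ₀ = 33.58/1.638 = 20.5006
Length contraction: L = L₀/γ = 732.5/20.5006 = 35.73 m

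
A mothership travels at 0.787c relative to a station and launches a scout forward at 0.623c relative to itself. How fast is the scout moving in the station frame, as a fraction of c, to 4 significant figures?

Compose boost 2: (0.623 + 0.787)/(1 + 0.623×0.787) = 1.410/1.49030 = 0.9461

u ≈ 0.9461c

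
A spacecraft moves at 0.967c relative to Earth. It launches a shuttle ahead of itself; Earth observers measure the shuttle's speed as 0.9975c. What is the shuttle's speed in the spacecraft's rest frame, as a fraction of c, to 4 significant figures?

Inverse velocity addition: u' = (u − v)/(1 − uv/c²)
= (0.9975 − 0.967)/(1 − 0.9975×0.967) = 0.03050/0.0354175 = 0.8612

u' ≈ 0.8612c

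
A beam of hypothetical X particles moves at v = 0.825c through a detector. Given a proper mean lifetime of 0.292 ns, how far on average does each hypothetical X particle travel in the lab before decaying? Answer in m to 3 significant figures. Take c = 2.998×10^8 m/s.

d ≈ 0.128 m

γ = 1/√(1 − 0.825²) = 1.7695
Dilated lifetime: Δt = γτ₀ = 1.7695 × 0.292 ns = 0.51669 ns
d = vΔt = 0.825c × 0.51669 ns = 2.4734×10^8 m/s × 5.1669×10^-10 s = 0.128 m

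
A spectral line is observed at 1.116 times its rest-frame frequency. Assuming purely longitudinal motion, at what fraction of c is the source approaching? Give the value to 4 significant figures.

f_obs/f_src = √((1+β)/(1−β)) = 1.116  ⇒  (1+β)/(1−β) = 1.24546
β = |1 − D²|/(1 + D²) = |1 − 1.24546|/(1 + 1.24546) = 0.1093

β ≈ 0.1093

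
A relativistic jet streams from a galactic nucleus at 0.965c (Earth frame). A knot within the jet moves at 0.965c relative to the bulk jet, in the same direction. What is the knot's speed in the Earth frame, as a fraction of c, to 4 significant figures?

u ≈ 0.9994c

Relativistic velocity addition: u = (u' + v)/(1 + u'v/c²)
= (0.965 + 0.965)/(1 + 0.965×0.965) = 1.930/1.93122 = 0.9994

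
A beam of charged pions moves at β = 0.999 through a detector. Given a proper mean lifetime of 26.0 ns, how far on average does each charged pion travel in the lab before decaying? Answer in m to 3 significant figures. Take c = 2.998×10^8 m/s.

d ≈ 174 m

γ = 1/√(1 − 0.999²) = 22.366
Dilated lifetime: Δt = γτ₀ = 22.366 × 26.0 ns = 581.52 ns
d = vΔt = 0.999c × 581.52 ns = 2.9950×10^8 m/s × 5.8152×10^-7 s = 174 m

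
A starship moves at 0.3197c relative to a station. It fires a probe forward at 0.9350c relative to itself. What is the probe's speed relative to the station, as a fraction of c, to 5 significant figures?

Relativistic velocity addition: u = (u' + v)/(1 + u'v/c²)
= (0.9350 + 0.3197)/(1 + 0.9350×0.3197) = 1.2547/1.298920 = 0.96596

u ≈ 0.96596c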